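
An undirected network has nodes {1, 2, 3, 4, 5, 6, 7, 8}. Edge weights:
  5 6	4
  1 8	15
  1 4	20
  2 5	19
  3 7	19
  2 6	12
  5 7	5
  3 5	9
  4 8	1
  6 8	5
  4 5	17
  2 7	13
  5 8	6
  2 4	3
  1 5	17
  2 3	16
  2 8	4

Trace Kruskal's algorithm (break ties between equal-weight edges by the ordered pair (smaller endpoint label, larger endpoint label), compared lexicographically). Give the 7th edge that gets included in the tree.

Kruskal: consider edges lightest-first.
4 8 (1): add — endpoints in different components.
2 4 (3): add — endpoints in different components.
2 8 (4): skip — 2 and 8 already connected.
5 6 (4): add — endpoints in different components.
5 7 (5): add — endpoints in different components.
6 8 (5): add — endpoints in different components.
5 8 (6): skip — 5 and 8 already connected.
3 5 (9): add — endpoints in different components.
2 6 (12): skip — 2 and 6 already connected.
2 7 (13): skip — 2 and 7 already connected.
1 8 (15): add — endpoints in different components.
The 7th edge added is 1 8.

1-8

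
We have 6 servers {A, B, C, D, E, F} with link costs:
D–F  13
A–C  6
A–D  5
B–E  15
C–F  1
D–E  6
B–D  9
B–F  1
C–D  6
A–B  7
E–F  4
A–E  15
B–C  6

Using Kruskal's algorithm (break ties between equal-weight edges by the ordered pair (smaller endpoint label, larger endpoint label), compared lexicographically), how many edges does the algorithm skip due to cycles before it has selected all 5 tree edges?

0

Sort edges by weight, then run Kruskal:
B–F (1): add — endpoints in different components.
C–F (1): add — endpoints in different components.
E–F (4): add — endpoints in different components.
A–D (5): add — endpoints in different components.
A–C (6): add — endpoints in different components.
Edges rejected before the tree was complete: 0.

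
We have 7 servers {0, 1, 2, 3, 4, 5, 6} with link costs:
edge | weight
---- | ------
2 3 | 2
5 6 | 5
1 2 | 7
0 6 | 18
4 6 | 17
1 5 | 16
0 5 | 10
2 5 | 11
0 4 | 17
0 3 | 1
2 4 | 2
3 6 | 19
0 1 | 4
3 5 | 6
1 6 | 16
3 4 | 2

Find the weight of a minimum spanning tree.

20

Kruskal's algorithm — process edges by increasing weight (ties by edge label):
0 3 (1): add — endpoints in different components.
2 3 (2): add — endpoints in different components.
2 4 (2): add — endpoints in different components.
3 4 (2): skip — 3 and 4 already connected.
0 1 (4): add — endpoints in different components.
5 6 (5): add — endpoints in different components.
3 5 (6): add — endpoints in different components.
MST edges: 0 3, 2 3, 2 4, 0 1, 5 6, 3 5; total weight 1+2+2+4+5+6 = 20.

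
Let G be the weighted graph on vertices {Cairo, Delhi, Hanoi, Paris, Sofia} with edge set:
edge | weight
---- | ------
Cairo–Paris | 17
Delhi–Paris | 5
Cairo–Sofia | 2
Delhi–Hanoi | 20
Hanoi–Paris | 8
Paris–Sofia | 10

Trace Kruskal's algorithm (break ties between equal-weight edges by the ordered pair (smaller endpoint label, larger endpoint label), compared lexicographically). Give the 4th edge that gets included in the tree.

Paris-Sofia

Sort edges by weight, then run Kruskal:
Cairo–Sofia (2): add. Components now {Cairo,Sofia} {Hanoi} {Paris} {Delhi}
Delhi–Paris (5): add. Components now {Cairo,Sofia} {Hanoi} {Delhi,Paris}
Hanoi–Paris (8): add. Components now {Cairo,Sofia} {Delhi,Hanoi,Paris}
Paris–Sofia (10): add. Components now {Cairo,Delhi,Hanoi,Paris,Sofia}
The 4th edge added is Paris–Sofia.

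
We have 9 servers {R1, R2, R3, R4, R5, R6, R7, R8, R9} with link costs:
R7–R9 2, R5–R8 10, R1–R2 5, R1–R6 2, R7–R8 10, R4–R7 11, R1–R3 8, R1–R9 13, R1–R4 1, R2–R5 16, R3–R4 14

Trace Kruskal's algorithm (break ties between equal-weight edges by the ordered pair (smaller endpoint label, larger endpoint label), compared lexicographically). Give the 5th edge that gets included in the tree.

Kruskal's algorithm — process edges by increasing weight (ties by edge label):
R1–R4 (1): add — endpoints in different components.
R1–R6 (2): add — endpoints in different components.
R7–R9 (2): add — endpoints in different components.
R1–R2 (5): add — endpoints in different components.
R1–R3 (8): add — endpoints in different components.
R5–R8 (10): add — endpoints in different components.
R7–R8 (10): add — endpoints in different components.
R4–R7 (11): add — endpoints in different components.
The 5th edge added is R1–R3.

R1-R3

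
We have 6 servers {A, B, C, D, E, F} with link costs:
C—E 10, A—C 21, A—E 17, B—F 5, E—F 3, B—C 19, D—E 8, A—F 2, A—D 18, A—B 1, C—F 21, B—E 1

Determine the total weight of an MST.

22

Kruskal's algorithm — process edges by increasing weight (ties by edge label):
A—B (1): add. Components now {A,B} {C} {D} {E} {F}
B—E (1): add. Components now {A,B,E} {C} {D} {F}
A—F (2): add. Components now {A,B,E,F} {C} {D}
E—F (3): skip — E and F already connected.
B—F (5): skip — B and F already connected.
D—E (8): add. Components now {A,B,D,E,F} {C}
C—E (10): add. Components now {A,B,C,D,E,F}
MST edges: A—B, B—E, A—F, D—E, C—E; total weight 1+1+2+8+10 = 22.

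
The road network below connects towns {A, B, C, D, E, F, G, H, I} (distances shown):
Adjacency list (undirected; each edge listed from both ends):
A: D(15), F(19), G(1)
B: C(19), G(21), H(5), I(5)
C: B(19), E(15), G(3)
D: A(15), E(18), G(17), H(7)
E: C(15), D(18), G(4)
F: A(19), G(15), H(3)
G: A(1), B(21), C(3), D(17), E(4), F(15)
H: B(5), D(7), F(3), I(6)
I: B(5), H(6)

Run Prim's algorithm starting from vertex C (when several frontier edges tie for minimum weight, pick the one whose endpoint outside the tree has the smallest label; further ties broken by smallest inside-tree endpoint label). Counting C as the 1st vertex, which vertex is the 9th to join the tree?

Grow the tree from C using Prim:
Step 1: cheapest edge leaving the tree is C-G (3); add G.
Step 2: cheapest edge leaving the tree is A-G (1); add A.
Step 3: cheapest edge leaving the tree is E-G (4); add E.
Step 4: cheapest edge leaving the tree is A-D (15); add D.
Step 5: cheapest edge leaving the tree is D-H (7); add H.
Step 6: cheapest edge leaving the tree is F-H (3); add F.
Step 7: cheapest edge leaving the tree is B-H (5); add B.
Step 8: cheapest edge leaving the tree is B-I (5); add I.
Vertex order: C, G, A, E, D, H, F, B, I. The 9th vertex is I.

I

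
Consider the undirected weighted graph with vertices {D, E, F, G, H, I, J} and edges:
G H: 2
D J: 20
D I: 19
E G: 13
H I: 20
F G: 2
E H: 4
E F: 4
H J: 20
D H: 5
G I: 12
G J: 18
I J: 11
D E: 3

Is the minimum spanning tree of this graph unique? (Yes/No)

Kruskal: consider edges lightest-first.
F G (2): add. Components now {D} {E} {F,G} {H} {I} {J}
G H (2): add. Components now {D} {E} {F,G,H} {I} {J}
D E (3): add. Components now {D,E} {F,G,H} {I} {J}
E F (4): add. Components now {D,E,F,G,H} {I} {J}
E H (4): skip — E and H already connected.
D H (5): skip — D and H already connected.
I J (11): add. Components now {D,E,F,G,H} {I,J}
G I (12): add. Components now {D,E,F,G,H,I,J}
Non-tree edge E H has weight 4, equal to the heaviest edge on its tree cycle — swapping gives another MST of the same weight. Not unique.

No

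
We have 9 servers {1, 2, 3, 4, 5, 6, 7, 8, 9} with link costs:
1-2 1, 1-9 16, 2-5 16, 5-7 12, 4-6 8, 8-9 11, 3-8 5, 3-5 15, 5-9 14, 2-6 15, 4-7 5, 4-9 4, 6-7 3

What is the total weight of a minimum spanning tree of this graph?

56

Prim's algorithm from 8:
Step 1: frontier [3-8 5, 8-9 11] → take 3-8 (5); add 3.
Step 2: frontier [3-5 15, 8-9 11] → take 8-9 (11); add 9.
Step 3: frontier [3-5 15, 4-9 4, 5-9 14, 1-9 16] → take 4-9 (4); add 4.
Step 4: frontier [3-5 15, 4-7 5, 4-6 8, 5-9 14, 1-9 16] → take 4-7 (5); add 7.
Step 5: frontier [3-5 15, 4-6 8, 6-7 3, 5-7 12, 5-9 14, 1-9 16] → take 6-7 (3); add 6.
Step 6: frontier [3-5 15, 2-6 15, 5-7 12, 5-9 14, 1-9 16] → take 5-7 (12); add 5.
Step 7: frontier [2-5 16, 2-6 15, 1-9 16] → take 2-6 (15); add 2.
Step 8: frontier [1-2 1, 1-9 16] → take 1-2 (1); add 1.
MST edges: 3-8, 8-9, 4-9, 4-7, 6-7, 5-7, 2-6, 1-2; total weight 5+11+4+5+3+12+15+1 = 56.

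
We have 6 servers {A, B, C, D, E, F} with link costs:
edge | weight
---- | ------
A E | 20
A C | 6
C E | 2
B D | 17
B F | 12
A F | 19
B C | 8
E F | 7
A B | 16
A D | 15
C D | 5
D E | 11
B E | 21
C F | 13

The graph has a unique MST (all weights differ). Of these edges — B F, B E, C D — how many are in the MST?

Kruskal: consider edges lightest-first.
C E (2): add — endpoints in different components.
C D (5): add — endpoints in different components.
A C (6): add — endpoints in different components.
E F (7): add — endpoints in different components.
B C (8): add — endpoints in different components.
MST edge set: {C E, C D, A C, E F, B C}.
Of the listed edges, {C D} are in the MST → 1.

1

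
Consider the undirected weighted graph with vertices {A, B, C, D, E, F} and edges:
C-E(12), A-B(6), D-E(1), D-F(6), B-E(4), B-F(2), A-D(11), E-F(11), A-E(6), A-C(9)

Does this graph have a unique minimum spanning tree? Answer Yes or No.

Kruskal: consider edges lightest-first.
D-E (1): add. Components now {A} {B} {C} {D,E} {F}
B-F (2): add. Components now {A} {B,F} {C} {D,E}
B-E (4): add. Components now {A} {B,D,E,F} {C}
A-B (6): add. Components now {A,B,D,E,F} {C}
A-E (6): skip — A and E already connected.
D-F (6): skip — D and F already connected.
A-C (9): add. Components now {A,B,C,D,E,F}
Non-tree edge A-E has weight 6, equal to the heaviest edge on its tree cycle — swapping gives another MST of the same weight. Not unique.

No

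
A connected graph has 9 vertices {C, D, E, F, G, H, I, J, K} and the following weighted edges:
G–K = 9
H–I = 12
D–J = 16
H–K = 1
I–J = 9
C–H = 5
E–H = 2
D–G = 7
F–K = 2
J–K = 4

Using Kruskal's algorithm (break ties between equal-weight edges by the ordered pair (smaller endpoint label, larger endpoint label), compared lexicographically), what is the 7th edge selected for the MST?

G-K

Sort edges by weight, then run Kruskal:
H–K (1): add — endpoints in different components.
E–H (2): add — endpoints in different components.
F–K (2): add — endpoints in different components.
J–K (4): add — endpoints in different components.
C–H (5): add — endpoints in different components.
D–G (7): add — endpoints in different components.
G–K (9): add — endpoints in different components.
I–J (9): add — endpoints in different components.
The 7th edge added is G–K.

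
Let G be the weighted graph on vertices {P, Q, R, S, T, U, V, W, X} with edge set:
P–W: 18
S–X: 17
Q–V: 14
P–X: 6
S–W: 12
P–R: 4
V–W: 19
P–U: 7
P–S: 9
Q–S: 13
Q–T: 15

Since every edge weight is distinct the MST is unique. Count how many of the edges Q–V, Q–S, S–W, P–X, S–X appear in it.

Kruskal's algorithm — process edges by increasing weight (ties by edge label):
P–R (4): add — endpoints in different components.
P–X (6): add — endpoints in different components.
P–U (7): add — endpoints in different components.
P–S (9): add — endpoints in different components.
S–W (12): add — endpoints in different components.
Q–S (13): add — endpoints in different components.
Q–V (14): add — endpoints in different components.
Q–T (15): add — endpoints in different components.
MST edge set: {P–R, P–X, P–U, P–S, S–W, Q–S, Q–V, Q–T}.
Of the listed edges, {Q–V, Q–S, S–W, P–X} are in the MST → 4.

4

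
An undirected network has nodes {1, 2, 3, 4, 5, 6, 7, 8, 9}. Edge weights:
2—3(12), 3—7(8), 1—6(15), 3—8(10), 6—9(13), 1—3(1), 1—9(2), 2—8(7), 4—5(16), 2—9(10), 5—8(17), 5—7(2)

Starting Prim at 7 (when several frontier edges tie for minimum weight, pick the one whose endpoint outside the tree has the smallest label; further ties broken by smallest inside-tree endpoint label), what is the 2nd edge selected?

Prim's algorithm from 7:
Step 1: frontier [5—7 2, 3—7 8] → take 5—7 (2); add 5.
Step 2: frontier [4—5 16, 5—8 17, 3—7 8] → take 3—7 (8); add 3.
Step 3: frontier [1—3 1, 3—8 10, 2—3 12, 4—5 16, 5—8 17] → take 1—3 (1); add 1.
Step 4: frontier [1—9 2, 1—6 15, 3—8 10, 2—3 12, 4—5 16, 5—8 17] → take 1—9 (2); add 9.
Step 5: frontier [1—6 15, 3—8 10, 2—3 12, 4—5 16, 5—8 17, 2—9 10, 6—9 13] → take 2—9 (10); add 2.
Step 6: frontier [1—6 15, 2—8 7, 3—8 10, 4—5 16, 5—8 17, 6—9 13] → take 2—8 (7); add 8.
Step 7: frontier [1—6 15, 4—5 16, 6—9 13] → take 6—9 (13); add 6.
Step 8: frontier [4—5 16] → take 4—5 (16); add 4.
The 2nd edge added is 3—7.

3-7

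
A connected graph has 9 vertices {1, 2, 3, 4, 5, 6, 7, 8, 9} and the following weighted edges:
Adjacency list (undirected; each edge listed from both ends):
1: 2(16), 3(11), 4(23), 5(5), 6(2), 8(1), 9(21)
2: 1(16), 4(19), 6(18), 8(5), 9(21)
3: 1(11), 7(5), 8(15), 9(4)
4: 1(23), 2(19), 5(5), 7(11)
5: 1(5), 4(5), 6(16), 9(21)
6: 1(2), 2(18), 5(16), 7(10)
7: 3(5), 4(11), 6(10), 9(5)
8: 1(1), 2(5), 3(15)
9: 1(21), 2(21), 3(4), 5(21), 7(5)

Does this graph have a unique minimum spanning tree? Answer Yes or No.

No

Kruskal: consider edges lightest-first.
1—8 (1): add — endpoints in different components.
1—6 (2): add — endpoints in different components.
3—9 (4): add — endpoints in different components.
1—5 (5): add — endpoints in different components.
2—8 (5): add — endpoints in different components.
3—7 (5): add — endpoints in different components.
4—5 (5): add — endpoints in different components.
7—9 (5): skip — 7 and 9 already connected.
6—7 (10): add — endpoints in different components.
Non-tree edge 7—9 has weight 5, equal to the heaviest edge on its tree cycle — swapping gives another MST of the same weight. Not unique.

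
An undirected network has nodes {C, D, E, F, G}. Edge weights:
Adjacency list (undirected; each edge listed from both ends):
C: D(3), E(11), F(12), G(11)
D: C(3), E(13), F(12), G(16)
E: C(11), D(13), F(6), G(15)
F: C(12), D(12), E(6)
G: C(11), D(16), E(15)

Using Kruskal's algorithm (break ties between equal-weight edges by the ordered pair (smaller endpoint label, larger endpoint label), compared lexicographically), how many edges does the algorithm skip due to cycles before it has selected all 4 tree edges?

0

Sort edges by weight, then run Kruskal:
C-D (3): add. Components now {C,D} {E} {F} {G}
E-F (6): add. Components now {C,D} {E,F} {G}
C-E (11): add. Components now {C,D,E,F} {G}
C-G (11): add. Components now {C,D,E,F,G}
Edges rejected before the tree was complete: 0.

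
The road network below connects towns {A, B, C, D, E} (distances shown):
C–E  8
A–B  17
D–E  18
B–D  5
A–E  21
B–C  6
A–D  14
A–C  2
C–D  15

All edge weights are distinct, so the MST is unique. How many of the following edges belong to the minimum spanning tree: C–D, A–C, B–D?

2

Sort edges by weight, then run Kruskal:
A–C (2): add — endpoints in different components.
B–D (5): add — endpoints in different components.
B–C (6): add — endpoints in different components.
C–E (8): add — endpoints in different components.
MST edge set: {A–C, B–D, B–C, C–E}.
Of the listed edges, {A–C, B–D} are in the MST → 2.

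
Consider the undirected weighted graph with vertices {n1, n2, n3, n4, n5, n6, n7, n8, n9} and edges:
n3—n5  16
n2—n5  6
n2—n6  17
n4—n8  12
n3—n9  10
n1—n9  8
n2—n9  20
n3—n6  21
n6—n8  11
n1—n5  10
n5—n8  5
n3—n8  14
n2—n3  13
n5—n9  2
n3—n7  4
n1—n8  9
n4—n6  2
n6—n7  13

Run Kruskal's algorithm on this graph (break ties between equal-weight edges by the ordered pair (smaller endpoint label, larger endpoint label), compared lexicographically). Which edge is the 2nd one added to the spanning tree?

n5-n9

Kruskal: consider edges lightest-first.
n4—n6 (2): add — endpoints in different components.
n5—n9 (2): add — endpoints in different components.
n3—n7 (4): add — endpoints in different components.
n5—n8 (5): add — endpoints in different components.
n2—n5 (6): add — endpoints in different components.
n1—n9 (8): add — endpoints in different components.
n1—n8 (9): skip — n8 and n1 already connected.
n1—n5 (10): skip — n1 and n5 already connected.
n3—n9 (10): add — endpoints in different components.
n6—n8 (11): add — endpoints in different components.
The 2nd edge added is n5—n9.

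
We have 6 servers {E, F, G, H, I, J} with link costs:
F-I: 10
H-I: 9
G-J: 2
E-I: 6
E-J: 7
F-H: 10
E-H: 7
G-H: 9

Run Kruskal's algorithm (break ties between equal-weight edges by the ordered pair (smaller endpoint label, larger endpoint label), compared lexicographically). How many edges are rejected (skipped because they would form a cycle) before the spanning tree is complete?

2

Sort edges by weight, then run Kruskal:
G-J (2): add. Components now {E} {F} {G,J} {H} {I}
E-I (6): add. Components now {E,I} {F} {G,J} {H}
E-H (7): add. Components now {E,H,I} {F} {G,J}
E-J (7): add. Components now {E,G,H,I,J} {F}
G-H (9): skip — G and H already connected.
H-I (9): skip — H and I already connected.
F-H (10): add. Components now {E,F,G,H,I,J}
Edges rejected before the tree was complete: 2.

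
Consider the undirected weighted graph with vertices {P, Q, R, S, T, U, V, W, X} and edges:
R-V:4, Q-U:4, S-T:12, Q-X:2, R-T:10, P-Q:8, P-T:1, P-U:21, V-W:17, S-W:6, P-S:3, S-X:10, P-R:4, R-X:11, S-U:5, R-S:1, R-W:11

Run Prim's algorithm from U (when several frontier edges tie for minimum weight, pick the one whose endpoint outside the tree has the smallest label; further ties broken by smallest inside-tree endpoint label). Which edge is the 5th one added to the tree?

Prim, starting at U.
Step 1: cheapest edge leaving the tree is Q-U (4); add Q.
Step 2: cheapest edge leaving the tree is Q-X (2); add X.
Step 3: cheapest edge leaving the tree is S-U (5); add S.
Step 4: cheapest edge leaving the tree is R-S (1); add R.
Step 5: cheapest edge leaving the tree is P-S (3); add P.
Step 6: cheapest edge leaving the tree is P-T (1); add T.
Step 7: cheapest edge leaving the tree is R-V (4); add V.
Step 8: cheapest edge leaving the tree is S-W (6); add W.
The 5th edge added is P-S.

P-S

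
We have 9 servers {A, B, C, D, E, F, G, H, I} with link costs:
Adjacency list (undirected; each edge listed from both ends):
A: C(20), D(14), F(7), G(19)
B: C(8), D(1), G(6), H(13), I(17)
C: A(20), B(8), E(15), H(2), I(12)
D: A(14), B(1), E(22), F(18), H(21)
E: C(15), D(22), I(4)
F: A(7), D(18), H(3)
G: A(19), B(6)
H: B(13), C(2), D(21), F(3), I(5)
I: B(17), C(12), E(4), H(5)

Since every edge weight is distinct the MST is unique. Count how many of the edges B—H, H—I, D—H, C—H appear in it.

Kruskal's algorithm — process edges by increasing weight (ties by edge label):
B—D (1): add — endpoints in different components.
C—H (2): add — endpoints in different components.
F—H (3): add — endpoints in different components.
E—I (4): add — endpoints in different components.
H—I (5): add — endpoints in different components.
B—G (6): add — endpoints in different components.
A—F (7): add — endpoints in different components.
B—C (8): add — endpoints in different components.
MST edge set: {B—D, C—H, F—H, E—I, H—I, B—G, A—F, B—C}.
Of the listed edges, {H—I, C—H} are in the MST → 2.

2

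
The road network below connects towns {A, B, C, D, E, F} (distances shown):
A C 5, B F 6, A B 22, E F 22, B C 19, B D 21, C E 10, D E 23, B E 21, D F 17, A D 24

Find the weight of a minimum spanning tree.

57

Sort edges by weight, then run Kruskal:
A C (5): add. Components now {A,C} {B} {D} {E} {F}
B F (6): add. Components now {A,C} {B,F} {D} {E}
C E (10): add. Components now {A,C,E} {B,F} {D}
D F (17): add. Components now {A,C,E} {B,D,F}
B C (19): add. Components now {A,B,C,D,E,F}
MST edges: A C, B F, C E, D F, B C; total weight 5+6+10+17+19 = 57.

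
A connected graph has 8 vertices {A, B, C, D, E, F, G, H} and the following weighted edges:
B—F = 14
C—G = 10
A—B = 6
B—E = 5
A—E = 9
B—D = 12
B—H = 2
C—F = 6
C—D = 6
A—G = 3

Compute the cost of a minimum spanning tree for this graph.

Grow the tree from G using Prim:
Step 1: cheapest edge leaving the tree is A—G (3); add A.
Step 2: cheapest edge leaving the tree is A—B (6); add B.
Step 3: cheapest edge leaving the tree is B—H (2); add H.
Step 4: cheapest edge leaving the tree is B—E (5); add E.
Step 5: cheapest edge leaving the tree is C—G (10); add C.
Step 6: cheapest edge leaving the tree is C—D (6); add D.
Step 7: cheapest edge leaving the tree is C—F (6); add F.
MST edges: A—G, A—B, B—H, B—E, C—G, C—D, C—F; total weight 3+6+2+5+10+6+6 = 38.

38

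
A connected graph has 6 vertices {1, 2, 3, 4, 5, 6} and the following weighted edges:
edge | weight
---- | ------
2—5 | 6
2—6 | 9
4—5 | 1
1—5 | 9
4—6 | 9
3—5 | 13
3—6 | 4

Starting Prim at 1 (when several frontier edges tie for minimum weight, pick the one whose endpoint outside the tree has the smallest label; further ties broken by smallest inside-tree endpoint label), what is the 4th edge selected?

2-6

Prim's algorithm from 1:
Step 1: frontier [1—5 9] → take 1—5 (9); add 5.
Step 2: frontier [4—5 1, 2—5 6, 3—5 13] → take 4—5 (1); add 4.
Step 3: frontier [4—6 9, 2—5 6, 3—5 13] → take 2—5 (6); add 2.
Step 4: frontier [2—6 9, 4—6 9, 3—5 13] → take 2—6 (9); add 6.
Step 5: frontier [3—5 13, 3—6 4] → take 3—6 (4); add 3.
The 4th edge added is 2—6.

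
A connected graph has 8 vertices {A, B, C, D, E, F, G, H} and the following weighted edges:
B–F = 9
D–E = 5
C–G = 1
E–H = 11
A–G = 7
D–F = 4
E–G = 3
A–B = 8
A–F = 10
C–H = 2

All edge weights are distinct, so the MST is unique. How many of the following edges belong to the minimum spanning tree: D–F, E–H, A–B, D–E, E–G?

Sort edges by weight, then run Kruskal:
C–G (1): add — endpoints in different components.
C–H (2): add — endpoints in different components.
E–G (3): add — endpoints in different components.
D–F (4): add — endpoints in different components.
D–E (5): add — endpoints in different components.
A–G (7): add — endpoints in different components.
A–B (8): add — endpoints in different components.
MST edge set: {C–G, C–H, E–G, D–F, D–E, A–G, A–B}.
Of the listed edges, {D–F, A–B, D–E, E–G} are in the MST → 4.

4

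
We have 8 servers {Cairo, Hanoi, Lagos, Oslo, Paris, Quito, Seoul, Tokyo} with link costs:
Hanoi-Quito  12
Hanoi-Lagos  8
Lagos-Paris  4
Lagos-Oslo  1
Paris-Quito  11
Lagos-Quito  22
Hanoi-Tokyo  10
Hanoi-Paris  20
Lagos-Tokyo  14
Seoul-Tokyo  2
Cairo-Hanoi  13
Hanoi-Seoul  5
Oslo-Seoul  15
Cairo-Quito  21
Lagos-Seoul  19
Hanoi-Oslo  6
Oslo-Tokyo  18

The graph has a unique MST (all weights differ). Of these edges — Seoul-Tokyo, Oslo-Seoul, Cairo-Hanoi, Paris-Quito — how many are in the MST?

3

Kruskal: consider edges lightest-first.
Lagos-Oslo (1): add — endpoints in different components.
Seoul-Tokyo (2): add — endpoints in different components.
Lagos-Paris (4): add — endpoints in different components.
Hanoi-Seoul (5): add — endpoints in different components.
Hanoi-Oslo (6): add — endpoints in different components.
Hanoi-Lagos (8): skip — Hanoi and Lagos already connected.
Hanoi-Tokyo (10): skip — Hanoi and Tokyo already connected.
Paris-Quito (11): add — endpoints in different components.
Hanoi-Quito (12): skip — Hanoi and Quito already connected.
Cairo-Hanoi (13): add — endpoints in different components.
MST edge set: {Lagos-Oslo, Seoul-Tokyo, Lagos-Paris, Hanoi-Seoul, Hanoi-Oslo, Paris-Quito, Cairo-Hanoi}.
Of the listed edges, {Seoul-Tokyo, Cairo-Hanoi, Paris-Quito} are in the MST → 3.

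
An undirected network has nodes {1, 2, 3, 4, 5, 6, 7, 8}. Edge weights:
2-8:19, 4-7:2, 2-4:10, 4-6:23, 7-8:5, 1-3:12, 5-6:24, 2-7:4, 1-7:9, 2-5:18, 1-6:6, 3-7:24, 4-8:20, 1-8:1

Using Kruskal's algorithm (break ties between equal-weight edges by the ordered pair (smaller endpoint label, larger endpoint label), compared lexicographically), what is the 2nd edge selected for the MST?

Kruskal: consider edges lightest-first.
1-8 (1): add — endpoints in different components.
4-7 (2): add — endpoints in different components.
2-7 (4): add — endpoints in different components.
7-8 (5): add — endpoints in different components.
1-6 (6): add — endpoints in different components.
1-7 (9): skip — 1 and 7 already connected.
2-4 (10): skip — 2 and 4 already connected.
1-3 (12): add — endpoints in different components.
2-5 (18): add — endpoints in different components.
The 2nd edge added is 4-7.

4-7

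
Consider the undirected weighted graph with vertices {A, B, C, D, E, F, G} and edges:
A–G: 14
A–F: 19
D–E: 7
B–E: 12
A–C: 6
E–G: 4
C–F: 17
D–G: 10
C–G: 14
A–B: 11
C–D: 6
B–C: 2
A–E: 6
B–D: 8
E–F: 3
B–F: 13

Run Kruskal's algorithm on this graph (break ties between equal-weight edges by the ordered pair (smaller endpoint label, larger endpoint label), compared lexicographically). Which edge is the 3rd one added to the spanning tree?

E-G

Kruskal's algorithm — process edges by increasing weight (ties by edge label):
B–C (2): add — endpoints in different components.
E–F (3): add — endpoints in different components.
E–G (4): add — endpoints in different components.
A–C (6): add — endpoints in different components.
A–E (6): add — endpoints in different components.
C–D (6): add — endpoints in different components.
The 3rd edge added is E–G.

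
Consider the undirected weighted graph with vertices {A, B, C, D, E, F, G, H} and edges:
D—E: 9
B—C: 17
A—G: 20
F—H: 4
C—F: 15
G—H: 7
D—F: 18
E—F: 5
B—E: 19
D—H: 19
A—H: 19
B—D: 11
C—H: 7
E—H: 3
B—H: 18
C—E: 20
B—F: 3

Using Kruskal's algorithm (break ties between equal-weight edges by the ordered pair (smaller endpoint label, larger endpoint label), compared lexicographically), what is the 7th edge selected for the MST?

A-H

Sort edges by weight, then run Kruskal:
B—F (3): add — endpoints in different components.
E—H (3): add — endpoints in different components.
F—H (4): add — endpoints in different components.
E—F (5): skip — E and F already connected.
C—H (7): add — endpoints in different components.
G—H (7): add — endpoints in different components.
D—E (9): add — endpoints in different components.
B—D (11): skip — B and D already connected.
C—F (15): skip — C and F already connected.
B—C (17): skip — B and C already connected.
B—H (18): skip — B and H already connected.
D—F (18): skip — D and F already connected.
A—H (19): add — endpoints in different components.
The 7th edge added is A—H.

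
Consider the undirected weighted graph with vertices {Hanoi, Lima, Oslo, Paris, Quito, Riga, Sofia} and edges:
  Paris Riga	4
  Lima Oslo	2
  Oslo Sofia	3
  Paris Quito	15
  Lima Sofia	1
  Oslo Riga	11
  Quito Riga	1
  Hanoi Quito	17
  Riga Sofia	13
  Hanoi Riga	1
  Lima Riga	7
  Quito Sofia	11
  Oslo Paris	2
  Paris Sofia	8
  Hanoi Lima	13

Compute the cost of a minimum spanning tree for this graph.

Kruskal's algorithm — process edges by increasing weight (ties by edge label):
Hanoi Riga (1): add. Components now {Quito} {Sofia} {Lima} {Oslo} {Paris} {Hanoi,Riga}
Lima Sofia (1): add. Components now {Quito} {Lima,Sofia} {Oslo} {Paris} {Hanoi,Riga}
Quito Riga (1): add. Components now {Hanoi,Quito,Riga} {Lima,Sofia} {Oslo} {Paris}
Lima Oslo (2): add. Components now {Hanoi,Quito,Riga} {Lima,Oslo,Sofia} {Paris}
Oslo Paris (2): add. Components now {Hanoi,Quito,Riga} {Lima,Oslo,Paris,Sofia}
Oslo Sofia (3): skip — Sofia and Oslo already connected.
Paris Riga (4): add. Components now {Hanoi,Lima,Oslo,Paris,Quito,Riga,Sofia}
MST edges: Hanoi Riga, Lima Sofia, Quito Riga, Lima Oslo, Oslo Paris, Paris Riga; total weight 1+1+1+2+2+4 = 11.

11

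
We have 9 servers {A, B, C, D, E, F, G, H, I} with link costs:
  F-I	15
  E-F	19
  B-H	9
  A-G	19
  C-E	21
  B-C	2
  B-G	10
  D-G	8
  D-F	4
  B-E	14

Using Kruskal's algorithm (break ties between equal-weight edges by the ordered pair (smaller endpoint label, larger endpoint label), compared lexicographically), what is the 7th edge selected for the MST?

Kruskal's algorithm — process edges by increasing weight (ties by edge label):
B-C (2): add — endpoints in different components.
D-F (4): add — endpoints in different components.
D-G (8): add — endpoints in different components.
B-H (9): add — endpoints in different components.
B-G (10): add — endpoints in different components.
B-E (14): add — endpoints in different components.
F-I (15): add — endpoints in different components.
A-G (19): add — endpoints in different components.
The 7th edge added is F-I.

F-I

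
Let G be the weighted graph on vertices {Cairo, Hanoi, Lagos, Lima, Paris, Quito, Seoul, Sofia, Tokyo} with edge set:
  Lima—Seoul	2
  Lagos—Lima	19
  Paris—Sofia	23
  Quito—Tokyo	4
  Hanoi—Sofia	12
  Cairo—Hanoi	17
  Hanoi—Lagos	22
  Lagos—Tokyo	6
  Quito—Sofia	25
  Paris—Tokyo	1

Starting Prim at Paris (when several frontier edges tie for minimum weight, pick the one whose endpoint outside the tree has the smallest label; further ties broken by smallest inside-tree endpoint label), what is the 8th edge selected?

Prim, starting at Paris.
Step 1: cheapest edge leaving the tree is Paris—Tokyo (1); add Tokyo.
Step 2: cheapest edge leaving the tree is Quito—Tokyo (4); add Quito.
Step 3: cheapest edge leaving the tree is Lagos—Tokyo (6); add Lagos.
Step 4: cheapest edge leaving the tree is Lagos—Lima (19); add Lima.
Step 5: cheapest edge leaving the tree is Lima—Seoul (2); add Seoul.
Step 6: cheapest edge leaving the tree is Hanoi—Lagos (22); add Hanoi.
Step 7: cheapest edge leaving the tree is Hanoi—Sofia (12); add Sofia.
Step 8: cheapest edge leaving the tree is Cairo—Hanoi (17); add Cairo.
The 8th edge added is Cairo—Hanoi.

Cairo-Hanoi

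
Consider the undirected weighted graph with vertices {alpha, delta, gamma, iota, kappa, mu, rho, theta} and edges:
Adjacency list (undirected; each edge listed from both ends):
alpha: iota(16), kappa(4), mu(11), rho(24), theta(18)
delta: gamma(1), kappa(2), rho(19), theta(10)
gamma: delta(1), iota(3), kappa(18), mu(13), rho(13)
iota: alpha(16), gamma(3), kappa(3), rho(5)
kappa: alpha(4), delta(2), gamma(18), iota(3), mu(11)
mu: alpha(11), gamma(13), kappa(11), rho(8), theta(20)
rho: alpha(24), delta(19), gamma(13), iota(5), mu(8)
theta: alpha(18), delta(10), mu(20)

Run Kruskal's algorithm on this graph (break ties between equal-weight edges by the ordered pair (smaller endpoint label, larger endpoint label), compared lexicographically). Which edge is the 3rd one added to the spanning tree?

gamma-iota

Sort edges by weight, then run Kruskal:
delta—gamma (1): add — endpoints in different components.
delta—kappa (2): add — endpoints in different components.
gamma—iota (3): add — endpoints in different components.
iota—kappa (3): skip — kappa and iota already connected.
alpha—kappa (4): add — endpoints in different components.
iota—rho (5): add — endpoints in different components.
mu—rho (8): add — endpoints in different components.
delta—theta (10): add — endpoints in different components.
The 3rd edge added is gamma—iota.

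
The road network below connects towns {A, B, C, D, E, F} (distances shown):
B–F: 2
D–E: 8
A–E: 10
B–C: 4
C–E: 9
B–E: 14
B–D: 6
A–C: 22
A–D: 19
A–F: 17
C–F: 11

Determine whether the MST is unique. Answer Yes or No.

Yes

Kruskal's algorithm — process edges by increasing weight (ties by edge label):
B–F (2): add — endpoints in different components.
B–C (4): add — endpoints in different components.
B–D (6): add — endpoints in different components.
D–E (8): add — endpoints in different components.
C–E (9): skip — C and E already connected.
A–E (10): add — endpoints in different components.
Every non-tree edge has weight strictly greater than the heaviest edge on the tree path between its endpoints, so the MST is unique.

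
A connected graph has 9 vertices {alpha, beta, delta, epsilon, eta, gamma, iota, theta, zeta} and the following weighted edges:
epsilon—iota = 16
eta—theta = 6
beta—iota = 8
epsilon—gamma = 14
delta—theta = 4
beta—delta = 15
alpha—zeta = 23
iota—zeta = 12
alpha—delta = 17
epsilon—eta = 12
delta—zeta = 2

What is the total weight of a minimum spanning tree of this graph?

Kruskal's algorithm — process edges by increasing weight (ties by edge label):
delta—zeta (2): add — endpoints in different components.
delta—theta (4): add — endpoints in different components.
eta—theta (6): add — endpoints in different components.
beta—iota (8): add — endpoints in different components.
epsilon—eta (12): add — endpoints in different components.
iota—zeta (12): add — endpoints in different components.
epsilon—gamma (14): add — endpoints in different components.
beta—delta (15): skip — beta and delta already connected.
epsilon—iota (16): skip — iota and epsilon already connected.
alpha—delta (17): add — endpoints in different components.
MST edges: delta—zeta, delta—theta, eta—theta, beta—iota, epsilon—eta, iota—zeta, epsilon—gamma, alpha—delta; total weight 2+4+6+8+12+12+14+17 = 75.

75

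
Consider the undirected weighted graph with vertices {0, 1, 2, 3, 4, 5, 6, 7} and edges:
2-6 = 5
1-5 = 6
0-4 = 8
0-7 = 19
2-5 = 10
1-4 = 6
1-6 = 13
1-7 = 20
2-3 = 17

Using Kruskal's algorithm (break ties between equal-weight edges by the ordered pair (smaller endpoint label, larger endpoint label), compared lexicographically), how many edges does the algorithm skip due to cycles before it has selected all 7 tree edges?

1

Kruskal's algorithm — process edges by increasing weight (ties by edge label):
2-6 (5): add — endpoints in different components.
1-4 (6): add — endpoints in different components.
1-5 (6): add — endpoints in different components.
0-4 (8): add — endpoints in different components.
2-5 (10): add — endpoints in different components.
1-6 (13): skip — 1 and 6 already connected.
2-3 (17): add — endpoints in different components.
0-7 (19): add — endpoints in different components.
Edges rejected before the tree was complete: 1.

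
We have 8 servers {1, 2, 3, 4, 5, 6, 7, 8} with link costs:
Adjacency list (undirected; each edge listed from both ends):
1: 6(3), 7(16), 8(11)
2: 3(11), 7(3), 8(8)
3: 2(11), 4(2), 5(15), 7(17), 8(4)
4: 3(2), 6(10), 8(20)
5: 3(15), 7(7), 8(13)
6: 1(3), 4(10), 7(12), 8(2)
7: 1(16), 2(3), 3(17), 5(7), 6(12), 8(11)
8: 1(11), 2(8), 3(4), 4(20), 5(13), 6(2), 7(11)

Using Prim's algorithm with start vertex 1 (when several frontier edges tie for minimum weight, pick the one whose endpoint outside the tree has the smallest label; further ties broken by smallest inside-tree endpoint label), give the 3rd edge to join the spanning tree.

Grow the tree from 1 using Prim:
Step 1: cheapest edge leaving the tree is 1 6 (3); add 6.
Step 2: cheapest edge leaving the tree is 6 8 (2); add 8.
Step 3: cheapest edge leaving the tree is 3 8 (4); add 3.
Step 4: cheapest edge leaving the tree is 3 4 (2); add 4.
Step 5: cheapest edge leaving the tree is 2 8 (8); add 2.
Step 6: cheapest edge leaving the tree is 2 7 (3); add 7.
Step 7: cheapest edge leaving the tree is 5 7 (7); add 5.
The 3rd edge added is 3 8.

3-8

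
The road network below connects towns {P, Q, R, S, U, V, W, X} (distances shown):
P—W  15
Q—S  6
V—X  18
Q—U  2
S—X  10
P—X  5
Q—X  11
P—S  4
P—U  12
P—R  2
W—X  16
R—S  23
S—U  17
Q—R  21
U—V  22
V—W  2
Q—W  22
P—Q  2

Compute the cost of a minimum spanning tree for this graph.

Kruskal: consider edges lightest-first.
P—Q (2): add — endpoints in different components.
P—R (2): add — endpoints in different components.
Q—U (2): add — endpoints in different components.
V—W (2): add — endpoints in different components.
P—S (4): add — endpoints in different components.
P—X (5): add — endpoints in different components.
Q—S (6): skip — S and Q already connected.
S—X (10): skip — S and X already connected.
Q—X (11): skip — Q and X already connected.
P—U (12): skip — U and P already connected.
P—W (15): add — endpoints in different components.
MST edges: P—Q, P—R, Q—U, V—W, P—S, P—X, P—W; total weight 2+2+2+2+4+5+15 = 32.

32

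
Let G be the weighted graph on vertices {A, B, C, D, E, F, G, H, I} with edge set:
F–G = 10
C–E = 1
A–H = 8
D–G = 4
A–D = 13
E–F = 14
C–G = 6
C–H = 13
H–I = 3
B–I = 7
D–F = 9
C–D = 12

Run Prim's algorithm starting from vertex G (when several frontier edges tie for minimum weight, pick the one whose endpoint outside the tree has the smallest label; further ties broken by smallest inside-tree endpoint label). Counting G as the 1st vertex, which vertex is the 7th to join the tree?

Prim's algorithm from G:
Step 1: cheapest edge leaving the tree is D–G (4); add D.
Step 2: cheapest edge leaving the tree is C–G (6); add C.
Step 3: cheapest edge leaving the tree is C–E (1); add E.
Step 4: cheapest edge leaving the tree is D–F (9); add F.
Step 5: cheapest edge leaving the tree is A–D (13); add A.
Step 6: cheapest edge leaving the tree is A–H (8); add H.
Step 7: cheapest edge leaving the tree is H–I (3); add I.
Step 8: cheapest edge leaving the tree is B–I (7); add B.
Vertex order: G, D, C, E, F, A, H, I, B. The 7th vertex is H.

H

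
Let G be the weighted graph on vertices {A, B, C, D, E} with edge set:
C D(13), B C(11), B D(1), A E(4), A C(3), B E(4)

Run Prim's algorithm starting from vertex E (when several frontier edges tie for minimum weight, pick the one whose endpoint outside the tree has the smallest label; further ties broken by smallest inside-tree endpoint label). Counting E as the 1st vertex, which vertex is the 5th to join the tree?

Prim, starting at E.
Step 1: cheapest edge leaving the tree is A E (4); add A.
Step 2: cheapest edge leaving the tree is A C (3); add C.
Step 3: cheapest edge leaving the tree is B E (4); add B.
Step 4: cheapest edge leaving the tree is B D (1); add D.
Vertex order: E, A, C, B, D. The 5th vertex is D.

D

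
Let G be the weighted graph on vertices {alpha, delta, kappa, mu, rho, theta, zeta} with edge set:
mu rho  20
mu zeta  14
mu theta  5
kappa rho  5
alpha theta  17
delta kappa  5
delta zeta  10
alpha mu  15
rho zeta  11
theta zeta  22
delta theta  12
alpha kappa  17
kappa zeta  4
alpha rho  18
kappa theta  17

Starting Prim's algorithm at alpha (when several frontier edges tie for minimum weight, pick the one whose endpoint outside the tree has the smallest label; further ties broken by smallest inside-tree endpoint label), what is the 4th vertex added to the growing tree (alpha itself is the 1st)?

Grow the tree from alpha using Prim:
Step 1: cheapest edge leaving the tree is alpha mu (15); add mu.
Step 2: cheapest edge leaving the tree is mu theta (5); add theta.
Step 3: cheapest edge leaving the tree is delta theta (12); add delta.
Step 4: cheapest edge leaving the tree is delta kappa (5); add kappa.
Step 5: cheapest edge leaving the tree is kappa zeta (4); add zeta.
Step 6: cheapest edge leaving the tree is kappa rho (5); add rho.
Vertex order: alpha, mu, theta, delta, kappa, zeta, rho. The 4th vertex is delta.

delta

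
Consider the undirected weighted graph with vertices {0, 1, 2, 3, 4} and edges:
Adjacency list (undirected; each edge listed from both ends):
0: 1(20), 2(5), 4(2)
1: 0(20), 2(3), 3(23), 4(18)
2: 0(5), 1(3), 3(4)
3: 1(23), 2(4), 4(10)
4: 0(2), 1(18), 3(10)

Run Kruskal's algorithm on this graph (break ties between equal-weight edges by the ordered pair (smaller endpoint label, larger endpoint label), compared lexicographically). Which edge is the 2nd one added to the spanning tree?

1-2

Kruskal's algorithm — process edges by increasing weight (ties by edge label):
0 4 (2): add — endpoints in different components.
1 2 (3): add — endpoints in different components.
2 3 (4): add — endpoints in different components.
0 2 (5): add — endpoints in different components.
The 2nd edge added is 1 2.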